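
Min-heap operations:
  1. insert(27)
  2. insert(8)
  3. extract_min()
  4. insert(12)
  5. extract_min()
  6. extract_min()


insert(27) -> [27]
insert(8) -> [8, 27]
extract_min()->8, [27]
insert(12) -> [12, 27]
extract_min()->12, [27]
extract_min()->27, []

Final heap: []


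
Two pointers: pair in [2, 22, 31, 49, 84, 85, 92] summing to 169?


lo=0(2)+hi=6(92)=94
lo=1(22)+hi=6(92)=114
lo=2(31)+hi=6(92)=123
lo=3(49)+hi=6(92)=141
lo=4(84)+hi=6(92)=176
lo=4(84)+hi=5(85)=169

Yes: 84+85=169


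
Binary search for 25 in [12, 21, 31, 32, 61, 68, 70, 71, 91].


Step 1: lo=0, hi=8, mid=4, val=61
Step 2: lo=0, hi=3, mid=1, val=21
Step 3: lo=2, hi=3, mid=2, val=31

Not found


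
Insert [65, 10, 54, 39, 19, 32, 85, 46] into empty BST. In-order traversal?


Insert 65: root
Insert 10: L from 65
Insert 54: L from 65 -> R from 10
Insert 39: L from 65 -> R from 10 -> L from 54
Insert 19: L from 65 -> R from 10 -> L from 54 -> L from 39
Insert 32: L from 65 -> R from 10 -> L from 54 -> L from 39 -> R from 19
Insert 85: R from 65
Insert 46: L from 65 -> R from 10 -> L from 54 -> R from 39

In-order: [10, 19, 32, 39, 46, 54, 65, 85]


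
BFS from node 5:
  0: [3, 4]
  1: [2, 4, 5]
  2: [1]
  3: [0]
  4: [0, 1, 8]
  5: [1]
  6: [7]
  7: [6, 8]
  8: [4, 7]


Visit 5, enqueue [1]
Visit 1, enqueue [2, 4]
Visit 2, enqueue []
Visit 4, enqueue [0, 8]
Visit 0, enqueue [3]
Visit 8, enqueue [7]
Visit 3, enqueue []
Visit 7, enqueue [6]
Visit 6, enqueue []

BFS order: [5, 1, 2, 4, 0, 8, 3, 7, 6]


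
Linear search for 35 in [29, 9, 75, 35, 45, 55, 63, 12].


i=0: 29!=35
i=1: 9!=35
i=2: 75!=35
i=3: 35==35 found!

Found at 3, 4 comps


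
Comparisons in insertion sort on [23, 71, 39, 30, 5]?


Algorithm: insertion sort
Input: [23, 71, 39, 30, 5]
Sorted: [5, 23, 30, 39, 71]

10


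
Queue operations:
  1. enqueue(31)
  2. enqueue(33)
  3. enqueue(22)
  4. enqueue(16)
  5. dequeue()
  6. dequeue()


enqueue(31) -> [31]
enqueue(33) -> [31, 33]
enqueue(22) -> [31, 33, 22]
enqueue(16) -> [31, 33, 22, 16]
dequeue()->31, [33, 22, 16]
dequeue()->33, [22, 16]

Final queue: [22, 16]


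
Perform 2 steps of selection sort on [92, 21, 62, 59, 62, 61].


Initial: [92, 21, 62, 59, 62, 61]
Step 1: min=21 at 1
  Swap: [21, 92, 62, 59, 62, 61]
Step 2: min=59 at 3
  Swap: [21, 59, 62, 92, 62, 61]

After 2 steps: [21, 59, 62, 92, 62, 61]


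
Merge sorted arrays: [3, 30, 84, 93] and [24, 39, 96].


Take 3 from A
Take 24 from B
Take 30 from A
Take 39 from B
Take 84 from A
Take 93 from A

Merged: [3, 24, 30, 39, 84, 93, 96]


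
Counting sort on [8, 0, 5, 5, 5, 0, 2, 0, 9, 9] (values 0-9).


Input: [8, 0, 5, 5, 5, 0, 2, 0, 9, 9]
Counts: [3, 0, 1, 0, 0, 3, 0, 0, 1, 2]

Sorted: [0, 0, 0, 2, 5, 5, 5, 8, 9, 9]


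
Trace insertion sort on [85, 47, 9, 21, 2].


Initial: [85, 47, 9, 21, 2]
Insert 47: [47, 85, 9, 21, 2]
Insert 9: [9, 47, 85, 21, 2]
Insert 21: [9, 21, 47, 85, 2]
Insert 2: [2, 9, 21, 47, 85]

Sorted: [2, 9, 21, 47, 85]


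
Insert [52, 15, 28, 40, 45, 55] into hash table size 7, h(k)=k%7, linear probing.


Insert 52: h=3 -> slot 3
Insert 15: h=1 -> slot 1
Insert 28: h=0 -> slot 0
Insert 40: h=5 -> slot 5
Insert 45: h=3, 1 probes -> slot 4
Insert 55: h=6 -> slot 6

Table: [28, 15, None, 52, 45, 40, 55]


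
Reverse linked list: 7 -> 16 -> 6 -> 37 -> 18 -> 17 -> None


Step 1: curr=7, set curr.next=prev(None) | reversed so far: 7
Step 2: curr=16, set curr.next=prev(7) | reversed so far: 16 -> 7
Step 3: curr=6, set curr.next=prev(16) | reversed so far: 6 -> 16 -> 7
Step 4: curr=37, set curr.next=prev(6) | reversed so far: 37 -> 6 -> 16 -> 7
Step 5: curr=18, set curr.next=prev(37) | reversed so far: 18 -> 37 -> 6 -> 16 -> 7
Step 6: curr=17, set curr.next=prev(18) | reversed so far: 17 -> 18 -> 37 -> 6 -> 16 -> 7

17 -> 18 -> 37 -> 6 -> 16 -> 7 -> None


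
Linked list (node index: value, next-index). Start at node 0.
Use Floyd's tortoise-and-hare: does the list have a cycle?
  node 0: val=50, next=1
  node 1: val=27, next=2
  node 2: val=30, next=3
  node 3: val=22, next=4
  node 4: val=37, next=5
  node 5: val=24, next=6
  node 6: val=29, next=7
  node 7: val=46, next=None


Floyd's tortoise (slow, +1) and hare (fast, +2):
  init: slow=0, fast=0
  step 1: slow=1, fast=2
  step 2: slow=2, fast=4
  step 3: slow=3, fast=6
  step 4: fast 6->7->None, no cycle

Cycle: no


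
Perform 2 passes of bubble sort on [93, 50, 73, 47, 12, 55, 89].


Initial: [93, 50, 73, 47, 12, 55, 89]
Pass 1: [50, 73, 47, 12, 55, 89, 93] (6 swaps)
Pass 2: [50, 47, 12, 55, 73, 89, 93] (3 swaps)

After 2 passes: [50, 47, 12, 55, 73, 89, 93]


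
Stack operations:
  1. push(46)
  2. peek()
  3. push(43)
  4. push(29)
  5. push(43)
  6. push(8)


push(46) -> [46]
peek()->46
push(43) -> [46, 43]
push(29) -> [46, 43, 29]
push(43) -> [46, 43, 29, 43]
push(8) -> [46, 43, 29, 43, 8]

Final stack: [46, 43, 29, 43, 8]


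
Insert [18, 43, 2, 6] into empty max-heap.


Insert 18: [18]
Insert 43: [43, 18]
Insert 2: [43, 18, 2]
Insert 6: [43, 18, 2, 6]

Final heap: [43, 18, 2, 6]


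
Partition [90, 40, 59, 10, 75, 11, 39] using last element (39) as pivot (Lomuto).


Pivot: 39
  10 <= 39: swap -> [10, 40, 59, 90, 75, 11, 39]
  11 <= 39: swap -> [10, 11, 59, 90, 75, 40, 39]
Place pivot at 2: [10, 11, 39, 90, 75, 40, 59]

Partitioned: [10, 11, 39, 90, 75, 40, 59]


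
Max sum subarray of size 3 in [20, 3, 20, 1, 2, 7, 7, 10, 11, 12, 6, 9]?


[0:3]: 43
[1:4]: 24
[2:5]: 23
[3:6]: 10
[4:7]: 16
[5:8]: 24
[6:9]: 28
[7:10]: 33
[8:11]: 29
[9:12]: 27

Max: 43 at [0:3]


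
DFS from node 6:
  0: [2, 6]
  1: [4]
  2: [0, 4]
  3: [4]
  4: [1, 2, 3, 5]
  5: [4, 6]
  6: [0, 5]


Visit 6, push [5, 0]
Visit 0, push [2]
Visit 2, push [4]
Visit 4, push [5, 3, 1]
Visit 1, push []
Visit 3, push []
Visit 5, push []

DFS order: [6, 0, 2, 4, 1, 3, 5]


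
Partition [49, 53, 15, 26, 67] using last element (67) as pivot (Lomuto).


Pivot: 67
  49 <= 67: advance i (no swap)
  53 <= 67: advance i (no swap)
  15 <= 67: advance i (no swap)
  26 <= 67: advance i (no swap)
Place pivot at 4: [49, 53, 15, 26, 67]

Partitioned: [49, 53, 15, 26, 67]


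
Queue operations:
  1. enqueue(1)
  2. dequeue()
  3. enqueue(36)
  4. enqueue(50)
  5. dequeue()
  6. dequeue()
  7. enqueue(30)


enqueue(1) -> [1]
dequeue()->1, []
enqueue(36) -> [36]
enqueue(50) -> [36, 50]
dequeue()->36, [50]
dequeue()->50, []
enqueue(30) -> [30]

Final queue: [30]


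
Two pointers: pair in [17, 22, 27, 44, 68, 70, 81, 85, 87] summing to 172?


lo=0(17)+hi=8(87)=104
lo=1(22)+hi=8(87)=109
lo=2(27)+hi=8(87)=114
lo=3(44)+hi=8(87)=131
lo=4(68)+hi=8(87)=155
lo=5(70)+hi=8(87)=157
lo=6(81)+hi=8(87)=168
lo=7(85)+hi=8(87)=172

Yes: 85+87=172


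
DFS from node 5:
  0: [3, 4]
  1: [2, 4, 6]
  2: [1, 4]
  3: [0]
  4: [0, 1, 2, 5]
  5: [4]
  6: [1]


Visit 5, push [4]
Visit 4, push [2, 1, 0]
Visit 0, push [3]
Visit 3, push []
Visit 1, push [6, 2]
Visit 2, push []
Visit 6, push []

DFS order: [5, 4, 0, 3, 1, 2, 6]


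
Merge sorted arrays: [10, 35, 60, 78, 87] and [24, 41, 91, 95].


Take 10 from A
Take 24 from B
Take 35 from A
Take 41 from B
Take 60 from A
Take 78 from A
Take 87 from A

Merged: [10, 24, 35, 41, 60, 78, 87, 91, 95]


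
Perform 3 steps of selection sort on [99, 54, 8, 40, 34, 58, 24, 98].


Initial: [99, 54, 8, 40, 34, 58, 24, 98]
Step 1: min=8 at 2
  Swap: [8, 54, 99, 40, 34, 58, 24, 98]
Step 2: min=24 at 6
  Swap: [8, 24, 99, 40, 34, 58, 54, 98]
Step 3: min=34 at 4
  Swap: [8, 24, 34, 40, 99, 58, 54, 98]

After 3 steps: [8, 24, 34, 40, 99, 58, 54, 98]


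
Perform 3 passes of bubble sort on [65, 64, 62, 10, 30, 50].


Initial: [65, 64, 62, 10, 30, 50]
Pass 1: [64, 62, 10, 30, 50, 65] (5 swaps)
Pass 2: [62, 10, 30, 50, 64, 65] (4 swaps)
Pass 3: [10, 30, 50, 62, 64, 65] (3 swaps)

After 3 passes: [10, 30, 50, 62, 64, 65]


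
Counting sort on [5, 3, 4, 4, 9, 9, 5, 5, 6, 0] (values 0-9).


Input: [5, 3, 4, 4, 9, 9, 5, 5, 6, 0]
Counts: [1, 0, 0, 1, 2, 3, 1, 0, 0, 2]

Sorted: [0, 3, 4, 4, 5, 5, 5, 6, 9, 9]


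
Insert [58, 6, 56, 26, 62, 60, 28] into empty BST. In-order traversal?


Insert 58: root
Insert 6: L from 58
Insert 56: L from 58 -> R from 6
Insert 26: L from 58 -> R from 6 -> L from 56
Insert 62: R from 58
Insert 60: R from 58 -> L from 62
Insert 28: L from 58 -> R from 6 -> L from 56 -> R from 26

In-order: [6, 26, 28, 56, 58, 60, 62]


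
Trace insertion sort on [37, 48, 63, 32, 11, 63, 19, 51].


Initial: [37, 48, 63, 32, 11, 63, 19, 51]
Insert 48: [37, 48, 63, 32, 11, 63, 19, 51]
Insert 63: [37, 48, 63, 32, 11, 63, 19, 51]
Insert 32: [32, 37, 48, 63, 11, 63, 19, 51]
Insert 11: [11, 32, 37, 48, 63, 63, 19, 51]
Insert 63: [11, 32, 37, 48, 63, 63, 19, 51]
Insert 19: [11, 19, 32, 37, 48, 63, 63, 51]
Insert 51: [11, 19, 32, 37, 48, 51, 63, 63]

Sorted: [11, 19, 32, 37, 48, 51, 63, 63]


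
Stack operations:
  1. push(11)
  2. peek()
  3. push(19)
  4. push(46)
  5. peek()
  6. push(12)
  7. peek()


push(11) -> [11]
peek()->11
push(19) -> [11, 19]
push(46) -> [11, 19, 46]
peek()->46
push(12) -> [11, 19, 46, 12]
peek()->12

Final stack: [11, 19, 46, 12]


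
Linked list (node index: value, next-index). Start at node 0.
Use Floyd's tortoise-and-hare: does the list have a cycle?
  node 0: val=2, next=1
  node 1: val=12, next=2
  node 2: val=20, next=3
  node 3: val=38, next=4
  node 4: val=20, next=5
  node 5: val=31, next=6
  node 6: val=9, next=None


Floyd's tortoise (slow, +1) and hare (fast, +2):
  init: slow=0, fast=0
  step 1: slow=1, fast=2
  step 2: slow=2, fast=4
  step 3: slow=3, fast=6
  step 4: fast -> None, no cycle

Cycle: no


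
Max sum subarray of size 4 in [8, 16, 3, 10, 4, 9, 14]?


[0:4]: 37
[1:5]: 33
[2:6]: 26
[3:7]: 37

Max: 37 at [0:4]


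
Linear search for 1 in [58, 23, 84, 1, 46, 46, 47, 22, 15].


i=0: 58!=1
i=1: 23!=1
i=2: 84!=1
i=3: 1==1 found!

Found at 3, 4 comps


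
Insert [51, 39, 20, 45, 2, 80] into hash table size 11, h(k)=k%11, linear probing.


Insert 51: h=7 -> slot 7
Insert 39: h=6 -> slot 6
Insert 20: h=9 -> slot 9
Insert 45: h=1 -> slot 1
Insert 2: h=2 -> slot 2
Insert 80: h=3 -> slot 3

Table: [None, 45, 2, 80, None, None, 39, 51, None, 20, None]


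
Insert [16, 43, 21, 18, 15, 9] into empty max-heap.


Insert 16: [16]
Insert 43: [43, 16]
Insert 21: [43, 16, 21]
Insert 18: [43, 18, 21, 16]
Insert 15: [43, 18, 21, 16, 15]
Insert 9: [43, 18, 21, 16, 15, 9]

Final heap: [43, 18, 21, 16, 15, 9]


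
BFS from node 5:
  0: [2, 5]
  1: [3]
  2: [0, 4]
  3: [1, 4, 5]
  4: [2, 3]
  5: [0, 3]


Visit 5, enqueue [0, 3]
Visit 0, enqueue [2]
Visit 3, enqueue [1, 4]
Visit 2, enqueue []
Visit 1, enqueue []
Visit 4, enqueue []

BFS order: [5, 0, 3, 2, 1, 4]


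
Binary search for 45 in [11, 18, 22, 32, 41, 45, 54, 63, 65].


Step 1: lo=0, hi=8, mid=4, val=41
Step 2: lo=5, hi=8, mid=6, val=54
Step 3: lo=5, hi=5, mid=5, val=45

Found at index 5


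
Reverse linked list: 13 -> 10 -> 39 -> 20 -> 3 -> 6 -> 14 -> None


Step 1: curr=13, set curr.next=prev(None) | reversed so far: 13
Step 2: curr=10, set curr.next=prev(13) | reversed so far: 10 -> 13
Step 3: curr=39, set curr.next=prev(10) | reversed so far: 39 -> 10 -> 13
Step 4: curr=20, set curr.next=prev(39) | reversed so far: 20 -> 39 -> 10 -> 13
Step 5: curr=3, set curr.next=prev(20) | reversed so far: 3 -> 20 -> 39 -> 10 -> 13
Step 6: curr=6, set curr.next=prev(3) | reversed so far: 6 -> 3 -> 20 -> 39 -> 10 -> 13
Step 7: curr=14, set curr.next=prev(6) | reversed so far: 14 -> 6 -> 3 -> 20 -> 39 -> 10 -> 13

14 -> 6 -> 3 -> 20 -> 39 -> 10 -> 13 -> None


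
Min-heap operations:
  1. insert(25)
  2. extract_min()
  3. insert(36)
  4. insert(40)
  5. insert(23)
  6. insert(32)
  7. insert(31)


insert(25) -> [25]
extract_min()->25, []
insert(36) -> [36]
insert(40) -> [36, 40]
insert(23) -> [23, 40, 36]
insert(32) -> [23, 32, 36, 40]
insert(31) -> [23, 31, 36, 40, 32]

Final heap: [23, 31, 36, 40, 32]


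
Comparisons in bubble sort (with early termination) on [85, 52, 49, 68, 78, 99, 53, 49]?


Algorithm: bubble sort (with early termination)
Input: [85, 52, 49, 68, 78, 99, 53, 49]
Sorted: [49, 49, 52, 53, 68, 78, 85, 99]

28


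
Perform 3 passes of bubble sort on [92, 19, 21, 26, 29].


Initial: [92, 19, 21, 26, 29]
Pass 1: [19, 21, 26, 29, 92] (4 swaps)
Pass 2: [19, 21, 26, 29, 92] (0 swaps)
Pass 3: [19, 21, 26, 29, 92] (0 swaps)

After 3 passes: [19, 21, 26, 29, 92]


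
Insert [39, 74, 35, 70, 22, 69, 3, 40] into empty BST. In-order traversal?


Insert 39: root
Insert 74: R from 39
Insert 35: L from 39
Insert 70: R from 39 -> L from 74
Insert 22: L from 39 -> L from 35
Insert 69: R from 39 -> L from 74 -> L from 70
Insert 3: L from 39 -> L from 35 -> L from 22
Insert 40: R from 39 -> L from 74 -> L from 70 -> L from 69

In-order: [3, 22, 35, 39, 40, 69, 70, 74]


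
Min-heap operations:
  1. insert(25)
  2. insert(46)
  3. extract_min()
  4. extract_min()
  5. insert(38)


insert(25) -> [25]
insert(46) -> [25, 46]
extract_min()->25, [46]
extract_min()->46, []
insert(38) -> [38]

Final heap: [38]


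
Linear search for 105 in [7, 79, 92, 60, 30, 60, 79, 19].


i=0: 7!=105
i=1: 79!=105
i=2: 92!=105
i=3: 60!=105
i=4: 30!=105
i=5: 60!=105
i=6: 79!=105
i=7: 19!=105

Not found, 8 comps


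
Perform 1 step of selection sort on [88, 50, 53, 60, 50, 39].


Initial: [88, 50, 53, 60, 50, 39]
Step 1: min=39 at 5
  Swap: [39, 50, 53, 60, 50, 88]

After 1 step: [39, 50, 53, 60, 50, 88]


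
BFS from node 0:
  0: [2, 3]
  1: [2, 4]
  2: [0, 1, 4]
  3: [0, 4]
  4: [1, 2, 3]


Visit 0, enqueue [2, 3]
Visit 2, enqueue [1, 4]
Visit 3, enqueue []
Visit 1, enqueue []
Visit 4, enqueue []

BFS order: [0, 2, 3, 1, 4]


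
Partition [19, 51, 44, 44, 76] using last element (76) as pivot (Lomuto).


Pivot: 76
  19 <= 76: advance i (no swap)
  51 <= 76: advance i (no swap)
  44 <= 76: advance i (no swap)
  44 <= 76: advance i (no swap)
Place pivot at 4: [19, 51, 44, 44, 76]

Partitioned: [19, 51, 44, 44, 76]


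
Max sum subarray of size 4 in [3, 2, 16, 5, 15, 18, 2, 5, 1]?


[0:4]: 26
[1:5]: 38
[2:6]: 54
[3:7]: 40
[4:8]: 40
[5:9]: 26

Max: 54 at [2:6]


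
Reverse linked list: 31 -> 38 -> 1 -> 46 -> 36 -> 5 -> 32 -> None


Step 1: curr=31, set curr.next=prev(None) | reversed so far: 31
Step 2: curr=38, set curr.next=prev(31) | reversed so far: 38 -> 31
Step 3: curr=1, set curr.next=prev(38) | reversed so far: 1 -> 38 -> 31
Step 4: curr=46, set curr.next=prev(1) | reversed so far: 46 -> 1 -> 38 -> 31
Step 5: curr=36, set curr.next=prev(46) | reversed so far: 36 -> 46 -> 1 -> 38 -> 31
Step 6: curr=5, set curr.next=prev(36) | reversed so far: 5 -> 36 -> 46 -> 1 -> 38 -> 31
Step 7: curr=32, set curr.next=prev(5) | reversed so far: 32 -> 5 -> 36 -> 46 -> 1 -> 38 -> 31

32 -> 5 -> 36 -> 46 -> 1 -> 38 -> 31 -> None


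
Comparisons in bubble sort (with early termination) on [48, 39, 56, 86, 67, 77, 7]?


Algorithm: bubble sort (with early termination)
Input: [48, 39, 56, 86, 67, 77, 7]
Sorted: [7, 39, 48, 56, 67, 77, 86]

21


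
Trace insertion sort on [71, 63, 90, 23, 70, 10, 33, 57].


Initial: [71, 63, 90, 23, 70, 10, 33, 57]
Insert 63: [63, 71, 90, 23, 70, 10, 33, 57]
Insert 90: [63, 71, 90, 23, 70, 10, 33, 57]
Insert 23: [23, 63, 71, 90, 70, 10, 33, 57]
Insert 70: [23, 63, 70, 71, 90, 10, 33, 57]
Insert 10: [10, 23, 63, 70, 71, 90, 33, 57]
Insert 33: [10, 23, 33, 63, 70, 71, 90, 57]
Insert 57: [10, 23, 33, 57, 63, 70, 71, 90]

Sorted: [10, 23, 33, 57, 63, 70, 71, 90]


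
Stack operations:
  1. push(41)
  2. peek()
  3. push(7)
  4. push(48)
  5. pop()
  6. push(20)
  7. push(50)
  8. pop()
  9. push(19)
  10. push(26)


push(41) -> [41]
peek()->41
push(7) -> [41, 7]
push(48) -> [41, 7, 48]
pop()->48, [41, 7]
push(20) -> [41, 7, 20]
push(50) -> [41, 7, 20, 50]
pop()->50, [41, 7, 20]
push(19) -> [41, 7, 20, 19]
push(26) -> [41, 7, 20, 19, 26]

Final stack: [41, 7, 20, 19, 26]


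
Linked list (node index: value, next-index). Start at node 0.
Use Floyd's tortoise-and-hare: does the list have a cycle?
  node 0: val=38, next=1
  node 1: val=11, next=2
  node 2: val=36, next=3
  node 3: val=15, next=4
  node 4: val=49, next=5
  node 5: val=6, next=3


Floyd's tortoise (slow, +1) and hare (fast, +2):
  init: slow=0, fast=0
  step 1: slow=1, fast=2
  step 2: slow=2, fast=4
  step 3: slow=3, fast=3
  slow == fast at node 3: cycle detected

Cycle: yes


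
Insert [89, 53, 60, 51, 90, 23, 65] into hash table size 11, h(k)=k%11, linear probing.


Insert 89: h=1 -> slot 1
Insert 53: h=9 -> slot 9
Insert 60: h=5 -> slot 5
Insert 51: h=7 -> slot 7
Insert 90: h=2 -> slot 2
Insert 23: h=1, 2 probes -> slot 3
Insert 65: h=10 -> slot 10

Table: [None, 89, 90, 23, None, 60, None, 51, None, 53, 65]


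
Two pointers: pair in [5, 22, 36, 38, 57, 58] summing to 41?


lo=0(5)+hi=5(58)=63
lo=0(5)+hi=4(57)=62
lo=0(5)+hi=3(38)=43
lo=0(5)+hi=2(36)=41

Yes: 5+36=41


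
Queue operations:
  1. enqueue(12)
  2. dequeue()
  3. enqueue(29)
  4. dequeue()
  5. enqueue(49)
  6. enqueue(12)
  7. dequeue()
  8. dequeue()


enqueue(12) -> [12]
dequeue()->12, []
enqueue(29) -> [29]
dequeue()->29, []
enqueue(49) -> [49]
enqueue(12) -> [49, 12]
dequeue()->49, [12]
dequeue()->12, []

Final queue: []


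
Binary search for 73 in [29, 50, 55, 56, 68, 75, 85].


Step 1: lo=0, hi=6, mid=3, val=56
Step 2: lo=4, hi=6, mid=5, val=75
Step 3: lo=4, hi=4, mid=4, val=68

Not found


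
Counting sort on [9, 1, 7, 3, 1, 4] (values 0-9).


Input: [9, 1, 7, 3, 1, 4]
Counts: [0, 2, 0, 1, 1, 0, 0, 1, 0, 1]

Sorted: [1, 1, 3, 4, 7, 9]


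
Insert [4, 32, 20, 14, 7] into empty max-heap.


Insert 4: [4]
Insert 32: [32, 4]
Insert 20: [32, 4, 20]
Insert 14: [32, 14, 20, 4]
Insert 7: [32, 14, 20, 4, 7]

Final heap: [32, 14, 20, 4, 7]


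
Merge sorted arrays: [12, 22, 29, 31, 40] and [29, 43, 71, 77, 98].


Take 12 from A
Take 22 from A
Take 29 from A
Take 29 from B
Take 31 from A
Take 40 from A

Merged: [12, 22, 29, 29, 31, 40, 43, 71, 77, 98]


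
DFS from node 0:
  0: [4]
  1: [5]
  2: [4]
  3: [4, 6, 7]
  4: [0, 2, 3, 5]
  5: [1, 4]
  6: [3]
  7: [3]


Visit 0, push [4]
Visit 4, push [5, 3, 2]
Visit 2, push []
Visit 3, push [7, 6]
Visit 6, push []
Visit 7, push []
Visit 5, push [1]
Visit 1, push []

DFS order: [0, 4, 2, 3, 6, 7, 5, 1]


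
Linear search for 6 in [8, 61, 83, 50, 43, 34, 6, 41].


i=0: 8!=6
i=1: 61!=6
i=2: 83!=6
i=3: 50!=6
i=4: 43!=6
i=5: 34!=6
i=6: 6==6 found!

Found at 6, 7 comps


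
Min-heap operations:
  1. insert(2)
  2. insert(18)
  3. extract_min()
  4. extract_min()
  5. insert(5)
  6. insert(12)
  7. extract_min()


insert(2) -> [2]
insert(18) -> [2, 18]
extract_min()->2, [18]
extract_min()->18, []
insert(5) -> [5]
insert(12) -> [5, 12]
extract_min()->5, [12]

Final heap: [12]


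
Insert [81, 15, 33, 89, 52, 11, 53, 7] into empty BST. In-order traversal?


Insert 81: root
Insert 15: L from 81
Insert 33: L from 81 -> R from 15
Insert 89: R from 81
Insert 52: L from 81 -> R from 15 -> R from 33
Insert 11: L from 81 -> L from 15
Insert 53: L from 81 -> R from 15 -> R from 33 -> R from 52
Insert 7: L from 81 -> L from 15 -> L from 11

In-order: [7, 11, 15, 33, 52, 53, 81, 89]


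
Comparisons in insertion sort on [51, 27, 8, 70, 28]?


Algorithm: insertion sort
Input: [51, 27, 8, 70, 28]
Sorted: [8, 27, 28, 51, 70]

7


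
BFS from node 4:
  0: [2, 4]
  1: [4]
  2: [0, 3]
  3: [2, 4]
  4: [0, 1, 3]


Visit 4, enqueue [0, 1, 3]
Visit 0, enqueue [2]
Visit 1, enqueue []
Visit 3, enqueue []
Visit 2, enqueue []

BFS order: [4, 0, 1, 3, 2]


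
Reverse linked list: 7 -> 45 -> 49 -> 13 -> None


Step 1: curr=7, set curr.next=prev(None) | reversed so far: 7
Step 2: curr=45, set curr.next=prev(7) | reversed so far: 45 -> 7
Step 3: curr=49, set curr.next=prev(45) | reversed so far: 49 -> 45 -> 7
Step 4: curr=13, set curr.next=prev(49) | reversed so far: 13 -> 49 -> 45 -> 7

13 -> 49 -> 45 -> 7 -> None


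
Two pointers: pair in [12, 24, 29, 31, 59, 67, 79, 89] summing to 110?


lo=0(12)+hi=7(89)=101
lo=1(24)+hi=7(89)=113
lo=1(24)+hi=6(79)=103
lo=2(29)+hi=6(79)=108
lo=3(31)+hi=6(79)=110

Yes: 31+79=110


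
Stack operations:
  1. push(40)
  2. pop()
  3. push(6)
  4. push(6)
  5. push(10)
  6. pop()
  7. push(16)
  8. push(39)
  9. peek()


push(40) -> [40]
pop()->40, []
push(6) -> [6]
push(6) -> [6, 6]
push(10) -> [6, 6, 10]
pop()->10, [6, 6]
push(16) -> [6, 6, 16]
push(39) -> [6, 6, 16, 39]
peek()->39

Final stack: [6, 6, 16, 39]


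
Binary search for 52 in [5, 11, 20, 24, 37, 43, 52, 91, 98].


Step 1: lo=0, hi=8, mid=4, val=37
Step 2: lo=5, hi=8, mid=6, val=52

Found at index 6


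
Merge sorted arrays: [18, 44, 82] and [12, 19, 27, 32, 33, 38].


Take 12 from B
Take 18 from A
Take 19 from B
Take 27 from B
Take 32 from B
Take 33 from B
Take 38 from B

Merged: [12, 18, 19, 27, 32, 33, 38, 44, 82]


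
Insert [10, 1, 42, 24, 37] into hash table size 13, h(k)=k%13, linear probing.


Insert 10: h=10 -> slot 10
Insert 1: h=1 -> slot 1
Insert 42: h=3 -> slot 3
Insert 24: h=11 -> slot 11
Insert 37: h=11, 1 probes -> slot 12

Table: [None, 1, None, 42, None, None, None, None, None, None, 10, 24, 37]


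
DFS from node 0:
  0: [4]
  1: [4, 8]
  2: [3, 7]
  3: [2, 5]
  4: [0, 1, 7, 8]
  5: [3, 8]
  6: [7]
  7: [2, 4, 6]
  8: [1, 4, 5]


Visit 0, push [4]
Visit 4, push [8, 7, 1]
Visit 1, push [8]
Visit 8, push [5]
Visit 5, push [3]
Visit 3, push [2]
Visit 2, push [7]
Visit 7, push [6]
Visit 6, push []

DFS order: [0, 4, 1, 8, 5, 3, 2, 7, 6]


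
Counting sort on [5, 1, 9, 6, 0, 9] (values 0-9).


Input: [5, 1, 9, 6, 0, 9]
Counts: [1, 1, 0, 0, 0, 1, 1, 0, 0, 2]

Sorted: [0, 1, 5, 6, 9, 9]


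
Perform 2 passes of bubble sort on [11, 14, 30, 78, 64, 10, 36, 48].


Initial: [11, 14, 30, 78, 64, 10, 36, 48]
Pass 1: [11, 14, 30, 64, 10, 36, 48, 78] (4 swaps)
Pass 2: [11, 14, 30, 10, 36, 48, 64, 78] (3 swaps)

After 2 passes: [11, 14, 30, 10, 36, 48, 64, 78]


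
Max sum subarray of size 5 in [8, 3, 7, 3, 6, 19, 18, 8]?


[0:5]: 27
[1:6]: 38
[2:7]: 53
[3:8]: 54

Max: 54 at [3:8]


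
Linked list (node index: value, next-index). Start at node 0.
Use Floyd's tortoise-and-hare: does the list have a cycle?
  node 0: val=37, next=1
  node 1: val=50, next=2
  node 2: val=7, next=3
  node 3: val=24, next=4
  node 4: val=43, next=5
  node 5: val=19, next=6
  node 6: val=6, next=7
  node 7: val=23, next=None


Floyd's tortoise (slow, +1) and hare (fast, +2):
  init: slow=0, fast=0
  step 1: slow=1, fast=2
  step 2: slow=2, fast=4
  step 3: slow=3, fast=6
  step 4: fast 6->7->None, no cycle

Cycle: no


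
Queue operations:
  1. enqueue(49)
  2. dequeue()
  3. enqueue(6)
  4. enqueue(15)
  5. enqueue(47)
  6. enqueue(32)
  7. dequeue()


enqueue(49) -> [49]
dequeue()->49, []
enqueue(6) -> [6]
enqueue(15) -> [6, 15]
enqueue(47) -> [6, 15, 47]
enqueue(32) -> [6, 15, 47, 32]
dequeue()->6, [15, 47, 32]

Final queue: [15, 47, 32]


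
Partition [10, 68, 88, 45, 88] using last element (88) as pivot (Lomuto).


Pivot: 88
  10 <= 88: advance i (no swap)
  68 <= 88: advance i (no swap)
  88 <= 88: advance i (no swap)
  45 <= 88: advance i (no swap)
Place pivot at 4: [10, 68, 88, 45, 88]

Partitioned: [10, 68, 88, 45, 88]


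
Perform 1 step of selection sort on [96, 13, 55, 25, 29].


Initial: [96, 13, 55, 25, 29]
Step 1: min=13 at 1
  Swap: [13, 96, 55, 25, 29]

After 1 step: [13, 96, 55, 25, 29]


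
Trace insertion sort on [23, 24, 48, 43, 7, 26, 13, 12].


Initial: [23, 24, 48, 43, 7, 26, 13, 12]
Insert 24: [23, 24, 48, 43, 7, 26, 13, 12]
Insert 48: [23, 24, 48, 43, 7, 26, 13, 12]
Insert 43: [23, 24, 43, 48, 7, 26, 13, 12]
Insert 7: [7, 23, 24, 43, 48, 26, 13, 12]
Insert 26: [7, 23, 24, 26, 43, 48, 13, 12]
Insert 13: [7, 13, 23, 24, 26, 43, 48, 12]
Insert 12: [7, 12, 13, 23, 24, 26, 43, 48]

Sorted: [7, 12, 13, 23, 24, 26, 43, 48]


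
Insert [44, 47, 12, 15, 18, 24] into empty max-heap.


Insert 44: [44]
Insert 47: [47, 44]
Insert 12: [47, 44, 12]
Insert 15: [47, 44, 12, 15]
Insert 18: [47, 44, 12, 15, 18]
Insert 24: [47, 44, 24, 15, 18, 12]

Final heap: [47, 44, 24, 15, 18, 12]


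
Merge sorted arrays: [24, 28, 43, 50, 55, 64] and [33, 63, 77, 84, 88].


Take 24 from A
Take 28 from A
Take 33 from B
Take 43 from A
Take 50 from A
Take 55 from A
Take 63 from B
Take 64 from A

Merged: [24, 28, 33, 43, 50, 55, 63, 64, 77, 84, 88]


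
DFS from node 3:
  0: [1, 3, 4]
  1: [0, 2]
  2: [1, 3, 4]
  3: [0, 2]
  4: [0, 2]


Visit 3, push [2, 0]
Visit 0, push [4, 1]
Visit 1, push [2]
Visit 2, push [4]
Visit 4, push []

DFS order: [3, 0, 1, 2, 4]


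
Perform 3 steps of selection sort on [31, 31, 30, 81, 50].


Initial: [31, 31, 30, 81, 50]
Step 1: min=30 at 2
  Swap: [30, 31, 31, 81, 50]
Step 2: min=31 at 1
  Swap: [30, 31, 31, 81, 50]
Step 3: min=31 at 2
  Swap: [30, 31, 31, 81, 50]

After 3 steps: [30, 31, 31, 81, 50]


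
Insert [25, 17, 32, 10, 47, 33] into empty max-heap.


Insert 25: [25]
Insert 17: [25, 17]
Insert 32: [32, 17, 25]
Insert 10: [32, 17, 25, 10]
Insert 47: [47, 32, 25, 10, 17]
Insert 33: [47, 32, 33, 10, 17, 25]

Final heap: [47, 32, 33, 10, 17, 25]


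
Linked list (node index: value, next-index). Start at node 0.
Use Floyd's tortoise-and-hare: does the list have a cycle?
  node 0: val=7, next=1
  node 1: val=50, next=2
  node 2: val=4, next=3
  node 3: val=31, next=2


Floyd's tortoise (slow, +1) and hare (fast, +2):
  init: slow=0, fast=0
  step 1: slow=1, fast=2
  step 2: slow=2, fast=2
  slow == fast at node 2: cycle detected

Cycle: yes


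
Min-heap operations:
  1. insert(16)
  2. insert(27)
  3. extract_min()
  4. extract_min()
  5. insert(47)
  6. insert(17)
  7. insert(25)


insert(16) -> [16]
insert(27) -> [16, 27]
extract_min()->16, [27]
extract_min()->27, []
insert(47) -> [47]
insert(17) -> [17, 47]
insert(25) -> [17, 47, 25]

Final heap: [17, 47, 25]


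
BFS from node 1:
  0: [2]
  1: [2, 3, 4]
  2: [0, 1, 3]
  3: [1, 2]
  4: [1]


Visit 1, enqueue [2, 3, 4]
Visit 2, enqueue [0]
Visit 3, enqueue []
Visit 4, enqueue []
Visit 0, enqueue []

BFS order: [1, 2, 3, 4, 0]


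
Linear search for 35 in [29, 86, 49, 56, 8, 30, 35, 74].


i=0: 29!=35
i=1: 86!=35
i=2: 49!=35
i=3: 56!=35
i=4: 8!=35
i=5: 30!=35
i=6: 35==35 found!

Found at 6, 7 comps


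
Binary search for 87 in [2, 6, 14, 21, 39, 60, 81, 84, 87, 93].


Step 1: lo=0, hi=9, mid=4, val=39
Step 2: lo=5, hi=9, mid=7, val=84
Step 3: lo=8, hi=9, mid=8, val=87

Found at index 8


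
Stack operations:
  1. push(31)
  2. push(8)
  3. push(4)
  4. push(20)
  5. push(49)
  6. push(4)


push(31) -> [31]
push(8) -> [31, 8]
push(4) -> [31, 8, 4]
push(20) -> [31, 8, 4, 20]
push(49) -> [31, 8, 4, 20, 49]
push(4) -> [31, 8, 4, 20, 49, 4]

Final stack: [31, 8, 4, 20, 49, 4]


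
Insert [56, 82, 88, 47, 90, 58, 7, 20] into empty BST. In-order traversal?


Insert 56: root
Insert 82: R from 56
Insert 88: R from 56 -> R from 82
Insert 47: L from 56
Insert 90: R from 56 -> R from 82 -> R from 88
Insert 58: R from 56 -> L from 82
Insert 7: L from 56 -> L from 47
Insert 20: L from 56 -> L from 47 -> R from 7

In-order: [7, 20, 47, 56, 58, 82, 88, 90]


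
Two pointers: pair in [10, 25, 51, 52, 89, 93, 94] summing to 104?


lo=0(10)+hi=6(94)=104

Yes: 10+94=104


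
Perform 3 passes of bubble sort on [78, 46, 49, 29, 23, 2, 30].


Initial: [78, 46, 49, 29, 23, 2, 30]
Pass 1: [46, 49, 29, 23, 2, 30, 78] (6 swaps)
Pass 2: [46, 29, 23, 2, 30, 49, 78] (4 swaps)
Pass 3: [29, 23, 2, 30, 46, 49, 78] (4 swaps)

After 3 passes: [29, 23, 2, 30, 46, 49, 78]


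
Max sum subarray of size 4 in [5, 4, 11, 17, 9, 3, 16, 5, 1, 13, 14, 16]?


[0:4]: 37
[1:5]: 41
[2:6]: 40
[3:7]: 45
[4:8]: 33
[5:9]: 25
[6:10]: 35
[7:11]: 33
[8:12]: 44

Max: 45 at [3:7]


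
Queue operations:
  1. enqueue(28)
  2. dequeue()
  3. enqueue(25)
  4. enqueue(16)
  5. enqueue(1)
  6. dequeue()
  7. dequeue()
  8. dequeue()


enqueue(28) -> [28]
dequeue()->28, []
enqueue(25) -> [25]
enqueue(16) -> [25, 16]
enqueue(1) -> [25, 16, 1]
dequeue()->25, [16, 1]
dequeue()->16, [1]
dequeue()->1, []

Final queue: []


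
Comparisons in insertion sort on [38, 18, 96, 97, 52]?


Algorithm: insertion sort
Input: [38, 18, 96, 97, 52]
Sorted: [18, 38, 52, 96, 97]

6


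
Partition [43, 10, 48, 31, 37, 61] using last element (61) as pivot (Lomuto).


Pivot: 61
  43 <= 61: advance i (no swap)
  10 <= 61: advance i (no swap)
  48 <= 61: advance i (no swap)
  31 <= 61: advance i (no swap)
  37 <= 61: advance i (no swap)
Place pivot at 5: [43, 10, 48, 31, 37, 61]

Partitioned: [43, 10, 48, 31, 37, 61]


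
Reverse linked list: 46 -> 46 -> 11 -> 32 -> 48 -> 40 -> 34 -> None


Step 1: curr=46, set curr.next=prev(None) | reversed so far: 46
Step 2: curr=46, set curr.next=prev(46) | reversed so far: 46 -> 46
Step 3: curr=11, set curr.next=prev(46) | reversed so far: 11 -> 46 -> 46
Step 4: curr=32, set curr.next=prev(11) | reversed so far: 32 -> 11 -> 46 -> 46
Step 5: curr=48, set curr.next=prev(32) | reversed so far: 48 -> 32 -> 11 -> 46 -> 46
Step 6: curr=40, set curr.next=prev(48) | reversed so far: 40 -> 48 -> 32 -> 11 -> 46 -> 46
Step 7: curr=34, set curr.next=prev(40) | reversed so far: 34 -> 40 -> 48 -> 32 -> 11 -> 46 -> 46

34 -> 40 -> 48 -> 32 -> 11 -> 46 -> 46 -> None


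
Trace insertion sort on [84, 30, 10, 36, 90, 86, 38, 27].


Initial: [84, 30, 10, 36, 90, 86, 38, 27]
Insert 30: [30, 84, 10, 36, 90, 86, 38, 27]
Insert 10: [10, 30, 84, 36, 90, 86, 38, 27]
Insert 36: [10, 30, 36, 84, 90, 86, 38, 27]
Insert 90: [10, 30, 36, 84, 90, 86, 38, 27]
Insert 86: [10, 30, 36, 84, 86, 90, 38, 27]
Insert 38: [10, 30, 36, 38, 84, 86, 90, 27]
Insert 27: [10, 27, 30, 36, 38, 84, 86, 90]

Sorted: [10, 27, 30, 36, 38, 84, 86, 90]


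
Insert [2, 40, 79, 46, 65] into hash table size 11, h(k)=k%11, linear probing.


Insert 2: h=2 -> slot 2
Insert 40: h=7 -> slot 7
Insert 79: h=2, 1 probes -> slot 3
Insert 46: h=2, 2 probes -> slot 4
Insert 65: h=10 -> slot 10

Table: [None, None, 2, 79, 46, None, None, 40, None, None, 65]


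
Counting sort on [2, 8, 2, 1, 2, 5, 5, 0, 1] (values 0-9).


Input: [2, 8, 2, 1, 2, 5, 5, 0, 1]
Counts: [1, 2, 3, 0, 0, 2, 0, 0, 1, 0]

Sorted: [0, 1, 1, 2, 2, 2, 5, 5, 8]


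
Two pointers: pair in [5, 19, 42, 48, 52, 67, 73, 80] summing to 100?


lo=0(5)+hi=7(80)=85
lo=1(19)+hi=7(80)=99
lo=2(42)+hi=7(80)=122
lo=2(42)+hi=6(73)=115
lo=2(42)+hi=5(67)=109
lo=2(42)+hi=4(52)=94
lo=3(48)+hi=4(52)=100

Yes: 48+52=100


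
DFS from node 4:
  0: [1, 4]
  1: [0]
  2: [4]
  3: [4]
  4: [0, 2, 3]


Visit 4, push [3, 2, 0]
Visit 0, push [1]
Visit 1, push []
Visit 2, push []
Visit 3, push []

DFS order: [4, 0, 1, 2, 3]


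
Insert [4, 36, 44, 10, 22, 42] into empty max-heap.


Insert 4: [4]
Insert 36: [36, 4]
Insert 44: [44, 4, 36]
Insert 10: [44, 10, 36, 4]
Insert 22: [44, 22, 36, 4, 10]
Insert 42: [44, 22, 42, 4, 10, 36]

Final heap: [44, 22, 42, 4, 10, 36]


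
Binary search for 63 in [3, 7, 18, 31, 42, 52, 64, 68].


Step 1: lo=0, hi=7, mid=3, val=31
Step 2: lo=4, hi=7, mid=5, val=52
Step 3: lo=6, hi=7, mid=6, val=64

Not found


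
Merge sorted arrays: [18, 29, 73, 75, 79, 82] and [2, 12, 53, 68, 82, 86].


Take 2 from B
Take 12 from B
Take 18 from A
Take 29 from A
Take 53 from B
Take 68 from B
Take 73 from A
Take 75 from A
Take 79 from A
Take 82 from A

Merged: [2, 12, 18, 29, 53, 68, 73, 75, 79, 82, 82, 86]


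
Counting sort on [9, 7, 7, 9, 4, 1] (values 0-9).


Input: [9, 7, 7, 9, 4, 1]
Counts: [0, 1, 0, 0, 1, 0, 0, 2, 0, 2]

Sorted: [1, 4, 7, 7, 9, 9]


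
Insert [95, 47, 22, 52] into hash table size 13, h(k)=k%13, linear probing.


Insert 95: h=4 -> slot 4
Insert 47: h=8 -> slot 8
Insert 22: h=9 -> slot 9
Insert 52: h=0 -> slot 0

Table: [52, None, None, None, 95, None, None, None, 47, 22, None, None, None]


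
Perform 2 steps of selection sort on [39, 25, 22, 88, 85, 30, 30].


Initial: [39, 25, 22, 88, 85, 30, 30]
Step 1: min=22 at 2
  Swap: [22, 25, 39, 88, 85, 30, 30]
Step 2: min=25 at 1
  Swap: [22, 25, 39, 88, 85, 30, 30]

After 2 steps: [22, 25, 39, 88, 85, 30, 30]


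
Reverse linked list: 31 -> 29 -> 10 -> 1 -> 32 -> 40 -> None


Step 1: curr=31, set curr.next=prev(None) | reversed so far: 31
Step 2: curr=29, set curr.next=prev(31) | reversed so far: 29 -> 31
Step 3: curr=10, set curr.next=prev(29) | reversed so far: 10 -> 29 -> 31
Step 4: curr=1, set curr.next=prev(10) | reversed so far: 1 -> 10 -> 29 -> 31
Step 5: curr=32, set curr.next=prev(1) | reversed so far: 32 -> 1 -> 10 -> 29 -> 31
Step 6: curr=40, set curr.next=prev(32) | reversed so far: 40 -> 32 -> 1 -> 10 -> 29 -> 31

40 -> 32 -> 1 -> 10 -> 29 -> 31 -> None


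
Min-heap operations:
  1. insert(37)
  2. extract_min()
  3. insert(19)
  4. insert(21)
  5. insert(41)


insert(37) -> [37]
extract_min()->37, []
insert(19) -> [19]
insert(21) -> [19, 21]
insert(41) -> [19, 21, 41]

Final heap: [19, 21, 41]


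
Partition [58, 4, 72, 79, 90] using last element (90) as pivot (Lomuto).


Pivot: 90
  58 <= 90: advance i (no swap)
  4 <= 90: advance i (no swap)
  72 <= 90: advance i (no swap)
  79 <= 90: advance i (no swap)
Place pivot at 4: [58, 4, 72, 79, 90]

Partitioned: [58, 4, 72, 79, 90]


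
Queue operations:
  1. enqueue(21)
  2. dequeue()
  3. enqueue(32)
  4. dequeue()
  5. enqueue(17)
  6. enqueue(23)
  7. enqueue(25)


enqueue(21) -> [21]
dequeue()->21, []
enqueue(32) -> [32]
dequeue()->32, []
enqueue(17) -> [17]
enqueue(23) -> [17, 23]
enqueue(25) -> [17, 23, 25]

Final queue: [17, 23, 25]


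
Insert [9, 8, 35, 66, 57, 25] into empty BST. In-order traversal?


Insert 9: root
Insert 8: L from 9
Insert 35: R from 9
Insert 66: R from 9 -> R from 35
Insert 57: R from 9 -> R from 35 -> L from 66
Insert 25: R from 9 -> L from 35

In-order: [8, 9, 25, 35, 57, 66]


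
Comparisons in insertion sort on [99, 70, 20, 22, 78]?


Algorithm: insertion sort
Input: [99, 70, 20, 22, 78]
Sorted: [20, 22, 70, 78, 99]

8


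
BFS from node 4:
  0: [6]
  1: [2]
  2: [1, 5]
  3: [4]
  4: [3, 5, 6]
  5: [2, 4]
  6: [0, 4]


Visit 4, enqueue [3, 5, 6]
Visit 3, enqueue []
Visit 5, enqueue [2]
Visit 6, enqueue [0]
Visit 2, enqueue [1]
Visit 0, enqueue []
Visit 1, enqueue []

BFS order: [4, 3, 5, 6, 2, 0, 1]


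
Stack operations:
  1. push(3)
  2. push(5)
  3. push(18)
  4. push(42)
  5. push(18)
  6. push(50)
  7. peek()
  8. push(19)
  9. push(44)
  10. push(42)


push(3) -> [3]
push(5) -> [3, 5]
push(18) -> [3, 5, 18]
push(42) -> [3, 5, 18, 42]
push(18) -> [3, 5, 18, 42, 18]
push(50) -> [3, 5, 18, 42, 18, 50]
peek()->50
push(19) -> [3, 5, 18, 42, 18, 50, 19]
push(44) -> [3, 5, 18, 42, 18, 50, 19, 44]
push(42) -> [3, 5, 18, 42, 18, 50, 19, 44, 42]

Final stack: [3, 5, 18, 42, 18, 50, 19, 44, 42]


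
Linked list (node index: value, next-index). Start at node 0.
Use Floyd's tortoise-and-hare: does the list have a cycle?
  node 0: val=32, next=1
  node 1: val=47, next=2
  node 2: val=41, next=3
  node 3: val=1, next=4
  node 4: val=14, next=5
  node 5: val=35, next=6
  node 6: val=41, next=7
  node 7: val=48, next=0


Floyd's tortoise (slow, +1) and hare (fast, +2):
  init: slow=0, fast=0
  step 1: slow=1, fast=2
  step 2: slow=2, fast=4
  step 3: slow=3, fast=6
  step 4: slow=4, fast=0
  step 5: slow=5, fast=2
  step 6: slow=6, fast=4
  step 7: slow=7, fast=6
  step 8: slow=0, fast=0
  slow == fast at node 0: cycle detected

Cycle: yes


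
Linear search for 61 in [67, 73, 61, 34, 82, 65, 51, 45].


i=0: 67!=61
i=1: 73!=61
i=2: 61==61 found!

Found at 2, 3 comps


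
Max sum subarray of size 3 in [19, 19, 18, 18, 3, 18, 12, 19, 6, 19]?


[0:3]: 56
[1:4]: 55
[2:5]: 39
[3:6]: 39
[4:7]: 33
[5:8]: 49
[6:9]: 37
[7:10]: 44

Max: 56 at [0:3]


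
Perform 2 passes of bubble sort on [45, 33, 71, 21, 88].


Initial: [45, 33, 71, 21, 88]
Pass 1: [33, 45, 21, 71, 88] (2 swaps)
Pass 2: [33, 21, 45, 71, 88] (1 swaps)

After 2 passes: [33, 21, 45, 71, 88]


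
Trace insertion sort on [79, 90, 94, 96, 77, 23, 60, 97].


Initial: [79, 90, 94, 96, 77, 23, 60, 97]
Insert 90: [79, 90, 94, 96, 77, 23, 60, 97]
Insert 94: [79, 90, 94, 96, 77, 23, 60, 97]
Insert 96: [79, 90, 94, 96, 77, 23, 60, 97]
Insert 77: [77, 79, 90, 94, 96, 23, 60, 97]
Insert 23: [23, 77, 79, 90, 94, 96, 60, 97]
Insert 60: [23, 60, 77, 79, 90, 94, 96, 97]
Insert 97: [23, 60, 77, 79, 90, 94, 96, 97]

Sorted: [23, 60, 77, 79, 90, 94, 96, 97]


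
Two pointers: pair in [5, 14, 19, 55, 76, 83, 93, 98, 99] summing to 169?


lo=0(5)+hi=8(99)=104
lo=1(14)+hi=8(99)=113
lo=2(19)+hi=8(99)=118
lo=3(55)+hi=8(99)=154
lo=4(76)+hi=8(99)=175
lo=4(76)+hi=7(98)=174
lo=4(76)+hi=6(93)=169

Yes: 76+93=169


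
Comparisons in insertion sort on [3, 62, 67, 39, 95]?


Algorithm: insertion sort
Input: [3, 62, 67, 39, 95]
Sorted: [3, 39, 62, 67, 95]

6


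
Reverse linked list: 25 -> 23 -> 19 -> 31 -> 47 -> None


Step 1: curr=25, set curr.next=prev(None) | reversed so far: 25
Step 2: curr=23, set curr.next=prev(25) | reversed so far: 23 -> 25
Step 3: curr=19, set curr.next=prev(23) | reversed so far: 19 -> 23 -> 25
Step 4: curr=31, set curr.next=prev(19) | reversed so far: 31 -> 19 -> 23 -> 25
Step 5: curr=47, set curr.next=prev(31) | reversed so far: 47 -> 31 -> 19 -> 23 -> 25

47 -> 31 -> 19 -> 23 -> 25 -> None


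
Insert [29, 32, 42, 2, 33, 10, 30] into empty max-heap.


Insert 29: [29]
Insert 32: [32, 29]
Insert 42: [42, 29, 32]
Insert 2: [42, 29, 32, 2]
Insert 33: [42, 33, 32, 2, 29]
Insert 10: [42, 33, 32, 2, 29, 10]
Insert 30: [42, 33, 32, 2, 29, 10, 30]

Final heap: [42, 33, 32, 2, 29, 10, 30]


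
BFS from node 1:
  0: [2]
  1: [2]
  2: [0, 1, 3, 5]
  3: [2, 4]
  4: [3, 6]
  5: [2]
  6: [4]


Visit 1, enqueue [2]
Visit 2, enqueue [0, 3, 5]
Visit 0, enqueue []
Visit 3, enqueue [4]
Visit 5, enqueue []
Visit 4, enqueue [6]
Visit 6, enqueue []

BFS order: [1, 2, 0, 3, 5, 4, 6]


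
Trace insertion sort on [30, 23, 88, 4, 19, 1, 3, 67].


Initial: [30, 23, 88, 4, 19, 1, 3, 67]
Insert 23: [23, 30, 88, 4, 19, 1, 3, 67]
Insert 88: [23, 30, 88, 4, 19, 1, 3, 67]
Insert 4: [4, 23, 30, 88, 19, 1, 3, 67]
Insert 19: [4, 19, 23, 30, 88, 1, 3, 67]
Insert 1: [1, 4, 19, 23, 30, 88, 3, 67]
Insert 3: [1, 3, 4, 19, 23, 30, 88, 67]
Insert 67: [1, 3, 4, 19, 23, 30, 67, 88]

Sorted: [1, 3, 4, 19, 23, 30, 67, 88]


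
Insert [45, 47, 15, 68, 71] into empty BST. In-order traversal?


Insert 45: root
Insert 47: R from 45
Insert 15: L from 45
Insert 68: R from 45 -> R from 47
Insert 71: R from 45 -> R from 47 -> R from 68

In-order: [15, 45, 47, 68, 71]


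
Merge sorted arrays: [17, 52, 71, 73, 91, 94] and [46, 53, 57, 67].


Take 17 from A
Take 46 from B
Take 52 from A
Take 53 from B
Take 57 from B
Take 67 from B

Merged: [17, 46, 52, 53, 57, 67, 71, 73, 91, 94]


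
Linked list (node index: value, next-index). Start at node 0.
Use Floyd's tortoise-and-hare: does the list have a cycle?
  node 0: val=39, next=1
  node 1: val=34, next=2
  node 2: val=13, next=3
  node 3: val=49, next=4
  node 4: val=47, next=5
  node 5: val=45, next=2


Floyd's tortoise (slow, +1) and hare (fast, +2):
  init: slow=0, fast=0
  step 1: slow=1, fast=2
  step 2: slow=2, fast=4
  step 3: slow=3, fast=2
  step 4: slow=4, fast=4
  slow == fast at node 4: cycle detected

Cycle: yes


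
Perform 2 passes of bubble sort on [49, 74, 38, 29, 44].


Initial: [49, 74, 38, 29, 44]
Pass 1: [49, 38, 29, 44, 74] (3 swaps)
Pass 2: [38, 29, 44, 49, 74] (3 swaps)

After 2 passes: [38, 29, 44, 49, 74]


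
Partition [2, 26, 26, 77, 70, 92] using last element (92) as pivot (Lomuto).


Pivot: 92
  2 <= 92: advance i (no swap)
  26 <= 92: advance i (no swap)
  26 <= 92: advance i (no swap)
  77 <= 92: advance i (no swap)
  70 <= 92: advance i (no swap)
Place pivot at 5: [2, 26, 26, 77, 70, 92]

Partitioned: [2, 26, 26, 77, 70, 92]
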